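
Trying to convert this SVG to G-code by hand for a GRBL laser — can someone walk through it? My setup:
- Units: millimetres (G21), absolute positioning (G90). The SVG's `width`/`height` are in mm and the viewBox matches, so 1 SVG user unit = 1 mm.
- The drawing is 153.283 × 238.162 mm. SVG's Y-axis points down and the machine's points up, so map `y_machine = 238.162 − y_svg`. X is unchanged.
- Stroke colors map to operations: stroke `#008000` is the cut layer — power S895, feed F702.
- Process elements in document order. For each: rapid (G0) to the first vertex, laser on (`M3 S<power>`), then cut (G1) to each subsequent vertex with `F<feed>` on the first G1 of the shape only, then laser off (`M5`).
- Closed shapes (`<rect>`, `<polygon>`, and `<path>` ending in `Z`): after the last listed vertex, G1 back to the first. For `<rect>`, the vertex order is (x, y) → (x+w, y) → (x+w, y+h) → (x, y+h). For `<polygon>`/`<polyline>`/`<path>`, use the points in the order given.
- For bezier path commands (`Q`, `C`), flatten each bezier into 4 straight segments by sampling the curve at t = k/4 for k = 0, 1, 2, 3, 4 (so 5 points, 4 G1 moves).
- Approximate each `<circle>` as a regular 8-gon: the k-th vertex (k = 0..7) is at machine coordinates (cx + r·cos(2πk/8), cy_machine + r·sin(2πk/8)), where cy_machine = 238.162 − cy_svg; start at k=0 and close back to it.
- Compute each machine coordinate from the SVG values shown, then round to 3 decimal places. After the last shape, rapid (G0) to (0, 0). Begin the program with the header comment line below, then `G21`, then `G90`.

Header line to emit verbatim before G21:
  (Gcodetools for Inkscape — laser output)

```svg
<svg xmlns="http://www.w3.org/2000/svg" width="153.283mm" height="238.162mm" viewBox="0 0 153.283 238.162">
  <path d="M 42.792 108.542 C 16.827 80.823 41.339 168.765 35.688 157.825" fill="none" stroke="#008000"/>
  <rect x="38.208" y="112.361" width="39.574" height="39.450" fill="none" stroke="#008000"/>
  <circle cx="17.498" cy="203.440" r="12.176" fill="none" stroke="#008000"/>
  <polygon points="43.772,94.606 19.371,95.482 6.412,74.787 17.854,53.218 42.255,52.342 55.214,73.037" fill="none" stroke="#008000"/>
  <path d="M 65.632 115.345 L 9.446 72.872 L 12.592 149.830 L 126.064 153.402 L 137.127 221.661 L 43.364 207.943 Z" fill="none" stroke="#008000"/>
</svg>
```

(Gcodetools for Inkscape — laser output)
G21
G90
G0 X42.792 Y129.620
M3 S895
G1 X31.523 Y132.075 F702
G1 X31.622 Y111.271
G1 X35.531 Y87.320
G1 X35.688 Y80.337
M5
G0 X38.208 Y125.801
M3 S895
G1 X77.782 Y125.801 F702
G1 X77.782 Y86.351
G1 X38.208 Y86.351
G1 X38.208 Y125.801
M5
G0 X29.674 Y34.722
M3 S895
G1 X26.108 Y43.332 F702
G1 X17.498 Y46.898
G1 X8.888 Y43.332
G1 X5.322 Y34.722
G1 X8.888 Y26.112
G1 X17.498 Y22.546
G1 X26.108 Y26.112
G1 X29.674 Y34.722
M5
G0 X43.772 Y143.556
M3 S895
G1 X19.371 Y142.680 F702
G1 X6.412 Y163.375
G1 X17.854 Y184.944
G1 X42.255 Y185.820
G1 X55.214 Y165.125
G1 X43.772 Y143.556
M5
G0 X65.632 Y122.817
M3 S895
G1 X9.446 Y165.290 F702
G1 X12.592 Y88.332
G1 X126.064 Y84.760
G1 X137.127 Y16.501
G1 X43.364 Y30.219
G1 X65.632 Y122.817
M5
G0 X0.000 Y0.000

1 u = 1 mm; y_m = 238.162 − y.

[1] `<path>` cubic bezier, #008000→cut S895 F702: (42.792,129.620) → (31.523,132.075) → (31.622,111.271) → (35.531,87.320) → (35.688,80.337)

[2] `<rect>` rectangle, #008000→cut S895 F702: (38.208,125.801) → (77.782,125.801) → (77.782,86.351) → (38.208,86.351) → (38.208,125.801) (closed)

[3] `<circle>` circle, #008000→cut S895 F702: (29.674,34.722) → (26.108,43.332) → (17.498,46.898) → (8.888,43.332) → (5.322,34.722) → (8.888,26.112) → (17.498,22.546) → (26.108,26.112) → (29.674,34.722) (closed)

[4] `<polygon>` regular polygon, #008000→cut S895 F702: (43.772,143.556) → (19.371,142.680) → (6.412,163.375) → (17.854,184.944) → (42.255,185.820) → (55.214,165.125) → (43.772,143.556) (closed)

[5] `<path>` closed polygon, #008000→cut S895 F702: (65.632,122.817) → (9.446,165.290) → (12.592,88.332) → (126.064,84.760) → (137.127,16.501) → (43.364,30.219) → (65.632,122.817) (closed)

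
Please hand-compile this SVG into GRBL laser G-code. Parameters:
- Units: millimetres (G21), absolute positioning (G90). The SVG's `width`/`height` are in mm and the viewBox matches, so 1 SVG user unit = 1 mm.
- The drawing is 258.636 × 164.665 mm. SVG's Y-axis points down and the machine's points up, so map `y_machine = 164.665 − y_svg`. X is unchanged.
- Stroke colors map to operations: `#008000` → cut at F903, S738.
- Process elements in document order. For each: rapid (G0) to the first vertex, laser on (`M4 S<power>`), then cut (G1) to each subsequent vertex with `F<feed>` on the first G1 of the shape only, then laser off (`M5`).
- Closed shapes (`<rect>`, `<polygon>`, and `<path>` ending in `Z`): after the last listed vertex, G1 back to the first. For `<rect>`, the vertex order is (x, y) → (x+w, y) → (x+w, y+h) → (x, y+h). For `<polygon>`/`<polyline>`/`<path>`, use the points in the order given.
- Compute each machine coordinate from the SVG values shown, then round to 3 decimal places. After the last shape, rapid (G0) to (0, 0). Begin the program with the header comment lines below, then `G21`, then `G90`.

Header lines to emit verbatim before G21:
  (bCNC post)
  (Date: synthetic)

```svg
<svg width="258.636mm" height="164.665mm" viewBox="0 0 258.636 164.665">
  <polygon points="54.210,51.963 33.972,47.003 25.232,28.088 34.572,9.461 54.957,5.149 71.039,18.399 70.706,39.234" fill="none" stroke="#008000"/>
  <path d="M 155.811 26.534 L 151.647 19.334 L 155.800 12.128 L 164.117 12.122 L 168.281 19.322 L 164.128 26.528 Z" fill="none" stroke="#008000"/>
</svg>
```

(bCNC post)
(Date: synthetic)
G21
G90
G0 X54.210 Y112.702
M4 S738
G1 X33.972 Y117.662 F903
G1 X25.232 Y136.577
G1 X34.572 Y155.204
G1 X54.957 Y159.516
G1 X71.039 Y146.266
G1 X70.706 Y125.431
G1 X54.210 Y112.702
M5
G0 X155.811 Y138.131
M4 S738
G1 X151.647 Y145.331 F903
G1 X155.800 Y152.537
G1 X164.117 Y152.543
G1 X168.281 Y145.343
G1 X164.128 Y138.137
G1 X155.811 Y138.131
M5
G0 X0.000 Y0.000

viewBox `0 0 258.636 164.665` with mm width/height → 1 unit = 1 mm. Flip: y_m = 164.665 − y_svg.

**Shape 1** — `<polygon>` regular polygon, stroke `#008000` → cut (S738, F903). Machine vertices: (54.210,112.702) → (33.972,117.662) → (25.232,136.577) → (34.572,155.204) → (54.957,159.516) → (71.039,146.266) → (70.706,125.431) → (54.210,112.702). Closed: final G1 returns to the first vertex.

**Shape 2** — `<path>` regular polygon, stroke `#008000` → cut (S738, F903). Machine vertices: (155.811,138.131) → (151.647,145.331) → (155.800,152.537) → (164.117,152.543) → (168.281,145.343) → (164.128,138.137) → (155.811,138.131). Closed: final G1 returns to the first vertex.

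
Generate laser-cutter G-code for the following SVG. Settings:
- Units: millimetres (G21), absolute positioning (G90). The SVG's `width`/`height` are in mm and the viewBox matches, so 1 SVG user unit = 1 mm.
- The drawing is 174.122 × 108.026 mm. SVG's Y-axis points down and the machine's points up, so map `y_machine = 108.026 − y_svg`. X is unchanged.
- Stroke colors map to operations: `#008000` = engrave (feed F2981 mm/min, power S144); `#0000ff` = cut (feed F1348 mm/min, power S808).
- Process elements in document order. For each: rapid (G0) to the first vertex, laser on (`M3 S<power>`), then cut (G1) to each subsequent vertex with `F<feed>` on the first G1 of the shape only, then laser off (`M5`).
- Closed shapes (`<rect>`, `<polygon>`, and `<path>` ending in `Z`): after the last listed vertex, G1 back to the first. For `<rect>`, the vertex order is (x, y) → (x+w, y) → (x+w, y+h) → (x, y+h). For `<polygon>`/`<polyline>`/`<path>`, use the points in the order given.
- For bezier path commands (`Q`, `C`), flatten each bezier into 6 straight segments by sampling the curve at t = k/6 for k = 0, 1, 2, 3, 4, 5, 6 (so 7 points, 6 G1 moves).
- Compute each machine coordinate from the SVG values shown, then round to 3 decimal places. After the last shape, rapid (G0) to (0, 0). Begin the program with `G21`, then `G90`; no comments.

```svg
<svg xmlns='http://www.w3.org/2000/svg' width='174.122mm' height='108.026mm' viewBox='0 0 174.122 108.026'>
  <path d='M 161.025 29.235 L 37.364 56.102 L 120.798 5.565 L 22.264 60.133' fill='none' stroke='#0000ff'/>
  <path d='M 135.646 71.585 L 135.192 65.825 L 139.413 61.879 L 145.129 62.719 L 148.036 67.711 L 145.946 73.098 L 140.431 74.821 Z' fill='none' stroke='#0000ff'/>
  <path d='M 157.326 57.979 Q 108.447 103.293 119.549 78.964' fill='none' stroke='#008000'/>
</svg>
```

G21
G90
G0 X161.025 Y78.791
M3 S808
G1 X37.364 Y51.924 F1348
G1 X120.798 Y102.461
G1 X22.264 Y47.893
M5
G0 X135.646 Y36.441
M3 S808
G1 X135.192 Y42.201 F1348
G1 X139.413 Y46.147
G1 X145.129 Y45.307
G1 X148.036 Y40.315
G1 X145.946 Y34.928
G1 X140.431 Y33.205
G1 X135.646 Y36.441
M5
G0 X157.326 Y50.047
M3 S144
G1 X142.699 Y36.877 F2981
G1 X131.405 Y27.576
G1 X123.442 Y22.144
G1 X118.812 Y20.581
G1 X117.514 Y22.887
G1 X119.549 Y29.062
M5
G0 X0.000 Y0.000

1 u = 1 mm; y_m = 108.026 − y.

[1] `<path>` open polyline, #0000ff→cut S808 F1348: (161.025,78.791) → (37.364,51.924) → (120.798,102.461) → (22.264,47.893)

[2] `<path>` regular polygon, #0000ff→cut S808 F1348: (135.646,36.441) → (135.192,42.201) → (139.413,46.147) → (145.129,45.307) → (148.036,40.315) → (145.946,34.928) → (140.431,33.205) → (135.646,36.441) (closed)

[3] `<path>` quadratic bezier, #008000→engrave S144 F2981: (157.326,50.047) → (142.699,36.877) → (131.405,27.576) → (123.442,22.144) → (118.812,20.581) → (117.514,22.887) → (119.549,29.062)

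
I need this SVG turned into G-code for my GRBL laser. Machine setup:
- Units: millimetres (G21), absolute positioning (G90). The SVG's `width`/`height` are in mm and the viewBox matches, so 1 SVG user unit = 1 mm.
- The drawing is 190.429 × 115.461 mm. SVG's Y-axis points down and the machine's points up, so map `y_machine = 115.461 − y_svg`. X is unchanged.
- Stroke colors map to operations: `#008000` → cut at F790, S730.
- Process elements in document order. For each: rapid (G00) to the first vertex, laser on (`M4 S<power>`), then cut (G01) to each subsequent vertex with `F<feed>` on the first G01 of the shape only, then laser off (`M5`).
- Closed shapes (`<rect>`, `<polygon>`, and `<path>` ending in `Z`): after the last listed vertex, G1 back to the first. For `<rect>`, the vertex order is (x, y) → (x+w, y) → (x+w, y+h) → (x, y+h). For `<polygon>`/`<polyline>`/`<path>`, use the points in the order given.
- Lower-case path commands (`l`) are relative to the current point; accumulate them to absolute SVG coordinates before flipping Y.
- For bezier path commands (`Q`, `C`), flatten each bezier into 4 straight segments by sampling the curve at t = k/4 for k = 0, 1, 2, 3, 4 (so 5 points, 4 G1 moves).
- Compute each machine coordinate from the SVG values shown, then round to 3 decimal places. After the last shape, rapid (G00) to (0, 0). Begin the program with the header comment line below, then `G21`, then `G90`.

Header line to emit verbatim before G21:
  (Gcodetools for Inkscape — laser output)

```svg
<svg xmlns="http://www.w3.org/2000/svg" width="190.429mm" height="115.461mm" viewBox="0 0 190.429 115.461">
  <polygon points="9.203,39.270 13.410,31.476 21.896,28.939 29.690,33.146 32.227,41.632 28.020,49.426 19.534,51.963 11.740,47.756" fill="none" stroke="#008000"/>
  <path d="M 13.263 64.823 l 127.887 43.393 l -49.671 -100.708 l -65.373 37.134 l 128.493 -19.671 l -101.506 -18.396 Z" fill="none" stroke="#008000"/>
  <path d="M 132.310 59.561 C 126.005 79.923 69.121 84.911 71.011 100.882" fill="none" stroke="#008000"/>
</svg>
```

(Gcodetools for Inkscape — laser output)
G21
G90
G00 X9.203 Y76.191
M4 S730
G01 X13.410 Y83.985 F790
G01 X21.896 Y86.522
G01 X29.690 Y82.315
G01 X32.227 Y73.829
G01 X28.020 Y66.035
G01 X19.534 Y63.498
G01 X11.740 Y67.705
G01 X9.203 Y76.191
M5
G00 X13.263 Y50.638
M4 S730
G01 X141.150 Y7.245 F790
G01 X91.479 Y107.953
G01 X26.106 Y70.819
G01 X154.599 Y90.490
G01 X53.093 Y108.886
G01 X13.263 Y50.638
M5
G00 X132.310 Y55.900
M4 S730
G01 X119.806 Y43.099 F790
G01 X98.587 Y33.593
G01 X78.905 Y24.910
G01 X71.011 Y14.579
M5
G00 X0.000 Y0.000

1 u = 1 mm; y_m = 115.461 − y.

[1] `<polygon>` regular polygon, #008000→cut S730 F790: (9.203,76.191) → (13.410,83.985) → (21.896,86.522) → (29.690,82.315) → (32.227,73.829) → (28.020,66.035) → (19.534,63.498) → (11.740,67.705) → (9.203,76.191) (closed)

[2] `<path>` closed polygon, #008000→cut S730 F790: (13.263,50.638) → (141.150,7.245) → (91.479,107.953) → (26.106,70.819) → (154.599,90.490) → (53.093,108.886) → (13.263,50.638) (closed)

[3] `<path>` cubic bezier, #008000→cut S730 F790: (132.310,55.900) → (119.806,43.099) → (98.587,33.593) → (78.905,24.910) → (71.011,14.579)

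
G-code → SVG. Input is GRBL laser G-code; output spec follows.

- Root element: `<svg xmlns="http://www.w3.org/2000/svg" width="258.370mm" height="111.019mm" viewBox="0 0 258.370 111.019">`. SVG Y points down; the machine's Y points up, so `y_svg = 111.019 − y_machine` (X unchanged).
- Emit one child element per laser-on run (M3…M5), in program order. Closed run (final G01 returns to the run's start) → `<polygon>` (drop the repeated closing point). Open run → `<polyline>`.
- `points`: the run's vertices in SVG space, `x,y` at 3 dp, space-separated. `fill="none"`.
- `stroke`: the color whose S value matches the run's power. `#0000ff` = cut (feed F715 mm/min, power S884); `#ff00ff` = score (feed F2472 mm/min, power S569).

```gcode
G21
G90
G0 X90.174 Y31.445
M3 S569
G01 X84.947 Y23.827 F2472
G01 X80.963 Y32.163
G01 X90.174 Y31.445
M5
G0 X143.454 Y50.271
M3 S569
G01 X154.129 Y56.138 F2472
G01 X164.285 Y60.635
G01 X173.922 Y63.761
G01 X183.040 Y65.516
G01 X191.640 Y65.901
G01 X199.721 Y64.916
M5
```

Each laser-on run becomes one SVG element. Flip Y back into SVG space with y_svg = 111.019 − y_machine. Every run uses S569, so all elements get stroke `#ff00ff` (score).

Run 1: The run returns to its start, so emit a `<polygon>` with points (Y-flipped): 90.174,79.574 84.947,87.192 80.963,78.856.

Run 2: The run is open, so emit a `<polyline>` with points (Y-flipped): 143.454,60.748 154.129,54.881 164.285,50.384 173.922,47.258 183.040,45.503 191.640,45.118 199.721,46.103.

<svg xmlns="http://www.w3.org/2000/svg" width="258.370mm" height="111.019mm" viewBox="0 0 258.370 111.019">
  <polygon points="90.174,79.574 84.947,87.192 80.963,78.856" fill="none" stroke="#ff00ff"/>
  <polyline points="143.454,60.748 154.129,54.881 164.285,50.384 173.922,47.258 183.040,45.503 191.640,45.118 199.721,46.103" fill="none" stroke="#ff00ff"/>
</svg>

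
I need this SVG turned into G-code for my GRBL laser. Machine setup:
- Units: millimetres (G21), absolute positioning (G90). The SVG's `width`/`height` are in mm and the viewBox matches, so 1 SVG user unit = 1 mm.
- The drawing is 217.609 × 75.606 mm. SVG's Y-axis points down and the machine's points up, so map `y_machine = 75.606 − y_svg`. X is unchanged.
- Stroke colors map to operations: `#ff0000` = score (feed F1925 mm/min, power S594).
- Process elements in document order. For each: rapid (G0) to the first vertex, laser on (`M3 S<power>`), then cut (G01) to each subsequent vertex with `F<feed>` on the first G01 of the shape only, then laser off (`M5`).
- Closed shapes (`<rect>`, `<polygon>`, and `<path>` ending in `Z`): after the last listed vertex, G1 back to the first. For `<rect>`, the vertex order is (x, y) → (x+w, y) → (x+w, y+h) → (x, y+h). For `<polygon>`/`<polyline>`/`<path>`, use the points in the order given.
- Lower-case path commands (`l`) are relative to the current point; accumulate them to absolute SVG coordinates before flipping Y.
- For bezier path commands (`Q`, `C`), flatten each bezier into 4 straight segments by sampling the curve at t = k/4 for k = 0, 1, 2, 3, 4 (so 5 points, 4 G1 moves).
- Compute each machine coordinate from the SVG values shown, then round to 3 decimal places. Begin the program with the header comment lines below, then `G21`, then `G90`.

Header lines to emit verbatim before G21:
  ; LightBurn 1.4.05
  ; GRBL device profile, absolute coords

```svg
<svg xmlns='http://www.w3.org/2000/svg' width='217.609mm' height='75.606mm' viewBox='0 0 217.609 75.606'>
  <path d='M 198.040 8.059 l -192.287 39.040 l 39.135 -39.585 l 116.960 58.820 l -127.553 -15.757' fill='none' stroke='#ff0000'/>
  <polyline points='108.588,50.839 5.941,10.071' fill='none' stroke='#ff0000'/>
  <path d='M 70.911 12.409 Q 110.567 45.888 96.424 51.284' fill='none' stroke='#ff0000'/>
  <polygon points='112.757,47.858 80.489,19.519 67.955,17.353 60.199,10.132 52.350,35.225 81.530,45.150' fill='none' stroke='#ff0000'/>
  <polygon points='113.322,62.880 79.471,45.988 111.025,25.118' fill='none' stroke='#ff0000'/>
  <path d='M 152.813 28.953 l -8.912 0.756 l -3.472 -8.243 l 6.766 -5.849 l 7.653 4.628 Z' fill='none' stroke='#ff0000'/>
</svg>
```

viewBox `0 0 217.609 75.606` with mm width/height → 1 unit = 1 mm. Flip: y_m = 75.606 − y_svg.

**Shape 1** — `<path>` open polyline, stroke `#ff0000` → score (S594, F1925). Machine vertices: (198.040,67.547) → (5.753,28.507) → (44.888,68.092) → (161.848,9.272) → (34.295,25.029). Open path.

**Shape 2** — `<polyline>` line segment, stroke `#ff0000` → score (S594, F1925). Machine vertices: (108.588,24.767) → (5.941,65.535). Open path.

**Shape 3** — `<path>` quadratic bezier, stroke `#ff0000` → score (S594, F1925). Control points (SVG): P0=(70.911,12.409), P1=(110.567,45.888), P2=(96.424,51.284); sampled at t=k/4. Machine vertices: (70.911,63.197) → (87.377,48.213) → (97.117,36.739) → (100.133,28.775) → (96.424,24.322). Open path.

**Shape 4** — `<polygon>` closed polygon, stroke `#ff0000` → score (S594, F1925). Machine vertices: (112.757,27.748) → (80.489,56.087) → (67.955,58.253) → (60.199,65.474) → (52.350,40.381) → (81.530,30.456) → (112.757,27.748). Closed: final G1 returns to the first vertex.

**Shape 5** — `<polygon>` regular polygon, stroke `#ff0000` → score (S594, F1925). Machine vertices: (113.322,12.726) → (79.471,29.618) → (111.025,50.488) → (113.322,12.726). Closed: final G1 returns to the first vertex.

**Shape 6** — `<path>` regular polygon, stroke `#ff0000` → score (S594, F1925). Machine vertices: (152.813,46.653) → (143.901,45.897) → (140.429,54.140) → (147.195,59.989) → (154.848,55.361) → (152.813,46.653). Closed: final G1 returns to the first vertex.

; LightBurn 1.4.05
; GRBL device profile, absolute coords
G21
G90
G0 X198.040 Y67.547
M3 S594
G01 X5.753 Y28.507 F1925
G01 X44.888 Y68.092
G01 X161.848 Y9.272
G01 X34.295 Y25.029
M5
G0 X108.588 Y24.767
M3 S594
G01 X5.941 Y65.535 F1925
M5
G0 X70.911 Y63.197
M3 S594
G01 X87.377 Y48.213 F1925
G01 X97.117 Y36.739
G01 X100.133 Y28.775
G01 X96.424 Y24.322
M5
G0 X112.757 Y27.748
M3 S594
G01 X80.489 Y56.087 F1925
G01 X67.955 Y58.253
G01 X60.199 Y65.474
G01 X52.350 Y40.381
G01 X81.530 Y30.456
G01 X112.757 Y27.748
M5
G0 X113.322 Y12.726
M3 S594
G01 X79.471 Y29.618 F1925
G01 X111.025 Y50.488
G01 X113.322 Y12.726
M5
G0 X152.813 Y46.653
M3 S594
G01 X143.901 Y45.897 F1925
G01 X140.429 Y54.140
G01 X147.195 Y59.989
G01 X154.848 Y55.361
G01 X152.813 Y46.653
M5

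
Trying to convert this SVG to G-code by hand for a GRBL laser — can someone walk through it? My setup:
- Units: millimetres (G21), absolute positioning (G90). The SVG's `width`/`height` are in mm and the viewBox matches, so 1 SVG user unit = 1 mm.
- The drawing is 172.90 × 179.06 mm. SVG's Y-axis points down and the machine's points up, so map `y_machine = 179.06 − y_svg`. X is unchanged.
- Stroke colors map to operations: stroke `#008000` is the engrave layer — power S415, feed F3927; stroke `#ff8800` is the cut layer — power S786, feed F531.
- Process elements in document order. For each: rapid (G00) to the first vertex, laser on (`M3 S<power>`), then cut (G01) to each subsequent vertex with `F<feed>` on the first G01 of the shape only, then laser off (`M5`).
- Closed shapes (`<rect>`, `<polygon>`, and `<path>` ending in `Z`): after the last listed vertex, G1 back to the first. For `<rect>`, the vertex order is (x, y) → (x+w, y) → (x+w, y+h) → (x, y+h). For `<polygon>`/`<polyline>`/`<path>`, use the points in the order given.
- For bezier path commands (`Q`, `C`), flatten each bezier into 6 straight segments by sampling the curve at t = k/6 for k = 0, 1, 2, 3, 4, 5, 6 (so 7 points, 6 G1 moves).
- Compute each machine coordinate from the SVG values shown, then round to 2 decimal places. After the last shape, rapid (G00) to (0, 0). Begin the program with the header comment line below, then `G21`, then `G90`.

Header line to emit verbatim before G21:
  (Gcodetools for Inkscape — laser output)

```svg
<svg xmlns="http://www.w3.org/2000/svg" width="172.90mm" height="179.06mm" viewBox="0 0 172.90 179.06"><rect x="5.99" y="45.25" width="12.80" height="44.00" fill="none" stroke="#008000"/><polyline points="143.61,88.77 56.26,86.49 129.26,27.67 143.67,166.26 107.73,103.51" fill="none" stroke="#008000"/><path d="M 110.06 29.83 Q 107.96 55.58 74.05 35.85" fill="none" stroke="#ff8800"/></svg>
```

viewBox `0 0 172.90 179.06` with mm width/height → 1 unit = 1 mm. Flip: y_m = 179.06 − y_svg.

**Shape 1** — `<rect>` rectangle, stroke `#008000` → engrave (S415, F3927). Machine vertices: (5.99,133.81) → (18.79,133.81) → (18.79,89.81) → (5.99,89.81) → (5.99,133.81). Closed: final G1 returns to the first vertex.

**Shape 2** — `<polyline>` open polyline, stroke `#008000` → engrave (S415, F3927). Machine vertices: (143.61,90.29) → (56.26,92.57) → (129.26,151.39) → (143.67,12.80) → (107.73,75.55). Open path.

**Shape 3** — `<path>` quadratic bezier, stroke `#ff8800` → cut (S786, F531). Control points (SVG): P0=(110.06,29.83), P1=(107.96,55.58), P2=(74.05,35.85); sampled at t=k/6. Machine vertices: (110.06,149.23) → (108.48,141.91) → (105.13,137.12) → (100.01,134.85) → (93.12,135.11) → (84.47,137.90) → (74.05,143.21). Open path.

(Gcodetools for Inkscape — laser output)
G21
G90
G00 X5.99 Y133.81
M3 S415
G01 X18.79 Y133.81 F3927
G01 X18.79 Y89.81
G01 X5.99 Y89.81
G01 X5.99 Y133.81
M5
G00 X143.61 Y90.29
M3 S415
G01 X56.26 Y92.57 F3927
G01 X129.26 Y151.39
G01 X143.67 Y12.80
G01 X107.73 Y75.55
M5
G00 X110.06 Y149.23
M3 S786
G01 X108.48 Y141.91 F531
G01 X105.13 Y137.12
G01 X100.01 Y134.85
G01 X93.12 Y135.11
G01 X84.47 Y137.90
G01 X74.05 Y143.21
M5
G00 X0.00 Y0.00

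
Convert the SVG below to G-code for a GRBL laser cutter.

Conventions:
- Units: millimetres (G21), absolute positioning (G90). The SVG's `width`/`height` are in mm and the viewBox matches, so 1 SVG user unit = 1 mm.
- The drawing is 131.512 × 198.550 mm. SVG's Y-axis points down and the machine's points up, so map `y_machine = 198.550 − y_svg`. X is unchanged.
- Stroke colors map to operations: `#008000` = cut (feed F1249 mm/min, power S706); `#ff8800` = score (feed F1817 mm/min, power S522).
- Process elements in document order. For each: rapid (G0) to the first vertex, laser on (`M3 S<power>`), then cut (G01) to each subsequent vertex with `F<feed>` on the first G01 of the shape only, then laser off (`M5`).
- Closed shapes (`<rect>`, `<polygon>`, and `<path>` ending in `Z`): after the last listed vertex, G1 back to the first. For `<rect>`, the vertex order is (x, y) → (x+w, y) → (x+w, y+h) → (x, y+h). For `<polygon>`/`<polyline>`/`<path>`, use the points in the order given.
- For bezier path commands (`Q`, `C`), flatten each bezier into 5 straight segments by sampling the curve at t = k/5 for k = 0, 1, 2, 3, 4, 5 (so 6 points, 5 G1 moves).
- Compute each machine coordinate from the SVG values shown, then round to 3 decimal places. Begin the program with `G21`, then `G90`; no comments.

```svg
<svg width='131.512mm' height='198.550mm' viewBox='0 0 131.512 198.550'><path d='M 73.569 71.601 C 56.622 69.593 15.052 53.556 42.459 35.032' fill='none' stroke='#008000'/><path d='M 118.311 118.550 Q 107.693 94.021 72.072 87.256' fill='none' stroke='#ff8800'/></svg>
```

1 u = 1 mm; y_m = 198.550 − y.

[1] `<path>` cubic bezier, #008000→cut S706 F1249: (73.569,126.949) → (61.195,129.745) → (47.404,135.354) → (36.689,143.222) → (33.543,152.794) → (42.459,163.518)

[2] `<path>` quadratic bezier, #ff8800→score S522 F1817: (118.311,80.000) → (113.064,89.101) → (105.816,96.781) → (96.568,103.040) → (85.320,107.877) → (72.072,111.294)

G21
G90
G0 X73.569 Y126.949
M3 S706
G01 X61.195 Y129.745 F1249
G01 X47.404 Y135.354
G01 X36.689 Y143.222
G01 X33.543 Y152.794
G01 X42.459 Y163.518
M5
G0 X118.311 Y80.000
M3 S522
G01 X113.064 Y89.101 F1817
G01 X105.816 Y96.781
G01 X96.568 Y103.040
G01 X85.320 Y107.877
G01 X72.072 Y111.294
M5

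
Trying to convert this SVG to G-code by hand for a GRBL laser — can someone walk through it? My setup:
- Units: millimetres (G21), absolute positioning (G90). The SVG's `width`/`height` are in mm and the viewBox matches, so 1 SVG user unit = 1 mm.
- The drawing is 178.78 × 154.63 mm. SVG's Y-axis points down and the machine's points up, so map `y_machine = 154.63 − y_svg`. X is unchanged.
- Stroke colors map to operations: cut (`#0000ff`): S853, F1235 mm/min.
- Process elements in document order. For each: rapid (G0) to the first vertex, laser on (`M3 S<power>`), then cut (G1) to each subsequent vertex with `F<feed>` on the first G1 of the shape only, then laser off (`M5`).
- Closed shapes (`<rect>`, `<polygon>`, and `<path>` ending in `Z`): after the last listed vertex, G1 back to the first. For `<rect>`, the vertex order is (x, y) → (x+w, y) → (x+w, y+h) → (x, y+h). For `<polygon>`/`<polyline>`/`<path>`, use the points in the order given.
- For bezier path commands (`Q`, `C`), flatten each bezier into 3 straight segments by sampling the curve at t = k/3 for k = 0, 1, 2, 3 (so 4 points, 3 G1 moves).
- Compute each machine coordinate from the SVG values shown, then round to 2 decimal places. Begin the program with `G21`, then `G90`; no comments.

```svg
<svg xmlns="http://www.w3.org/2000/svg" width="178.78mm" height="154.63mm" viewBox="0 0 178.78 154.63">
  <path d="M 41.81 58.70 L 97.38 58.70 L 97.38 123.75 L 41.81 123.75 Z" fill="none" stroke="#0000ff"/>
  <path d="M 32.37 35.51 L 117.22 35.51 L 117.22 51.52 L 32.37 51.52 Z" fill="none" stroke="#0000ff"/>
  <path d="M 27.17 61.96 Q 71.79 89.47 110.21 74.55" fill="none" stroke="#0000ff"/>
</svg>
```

G21
G90
G0 X41.81 Y95.93
M3 S853
G1 X97.38 Y95.93 F1235
G1 X97.38 Y30.88
G1 X41.81 Y30.88
G1 X41.81 Y95.93
M5
G0 X32.37 Y119.12
M3 S853
G1 X117.22 Y119.12 F1235
G1 X117.22 Y103.11
G1 X32.37 Y103.11
G1 X32.37 Y119.12
M5
G0 X27.17 Y92.67
M3 S853
G1 X56.23 Y79.04 F1235
G1 X83.91 Y74.85
G1 X110.21 Y80.08
M5

viewBox `0 0 178.78 154.63` with mm width/height → 1 unit = 1 mm. Flip: y_m = 154.63 − y_svg.

**Shape 1** — `<path>` rectangle, stroke `#0000ff` → cut (S853, F1235). Machine vertices: (41.81,95.93) → (97.38,95.93) → (97.38,30.88) → (41.81,30.88) → (41.81,95.93). Closed: final G1 returns to the first vertex.

**Shape 2** — `<path>` rectangle, stroke `#0000ff` → cut (S853, F1235). Machine vertices: (32.37,119.12) → (117.22,119.12) → (117.22,103.11) → (32.37,103.11) → (32.37,119.12). Closed: final G1 returns to the first vertex.

**Shape 3** — `<path>` quadratic bezier, stroke `#0000ff` → cut (S853, F1235). Control points (SVG): P0=(27.17,61.96), P1=(71.79,89.47), P2=(110.21,74.55); sampled at t=k/3. Machine vertices: (27.17,92.67) → (56.23,79.04) → (83.91,74.85) → (110.21,80.08). Open path.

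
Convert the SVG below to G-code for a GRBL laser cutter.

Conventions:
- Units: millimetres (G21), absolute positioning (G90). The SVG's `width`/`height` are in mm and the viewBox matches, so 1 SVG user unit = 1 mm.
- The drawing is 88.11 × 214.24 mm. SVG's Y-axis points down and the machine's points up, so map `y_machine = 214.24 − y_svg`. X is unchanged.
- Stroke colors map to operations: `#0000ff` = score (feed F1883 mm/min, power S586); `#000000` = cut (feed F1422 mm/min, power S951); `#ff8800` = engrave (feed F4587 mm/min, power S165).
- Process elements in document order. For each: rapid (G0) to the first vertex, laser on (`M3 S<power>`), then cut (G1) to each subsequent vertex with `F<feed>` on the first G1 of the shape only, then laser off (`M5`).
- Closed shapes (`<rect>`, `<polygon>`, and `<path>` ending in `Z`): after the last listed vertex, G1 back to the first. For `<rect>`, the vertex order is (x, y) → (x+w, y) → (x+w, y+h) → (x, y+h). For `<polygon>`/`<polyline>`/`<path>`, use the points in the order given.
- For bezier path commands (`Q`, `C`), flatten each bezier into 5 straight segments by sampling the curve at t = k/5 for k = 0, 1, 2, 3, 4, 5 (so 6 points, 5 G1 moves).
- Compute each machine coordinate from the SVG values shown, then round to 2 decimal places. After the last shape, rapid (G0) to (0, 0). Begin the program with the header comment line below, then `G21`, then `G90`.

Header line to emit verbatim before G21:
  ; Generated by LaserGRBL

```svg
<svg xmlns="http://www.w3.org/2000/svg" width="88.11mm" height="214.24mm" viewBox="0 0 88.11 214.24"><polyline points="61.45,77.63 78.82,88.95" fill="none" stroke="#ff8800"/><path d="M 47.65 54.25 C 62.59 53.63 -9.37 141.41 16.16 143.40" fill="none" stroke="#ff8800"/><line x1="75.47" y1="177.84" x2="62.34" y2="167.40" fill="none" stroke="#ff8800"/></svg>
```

Since the viewBox matches the mm dimensions, user units are millimetres directly. The only transform is the Y-flip y_m = 214.24 − y_svg.

Shape 1 is a line segment drawn with `<polyline>`. Its stroke #ff8800 means engrave at S165, F4587. After flipping Y the toolpath is (61.45,136.61) → (78.82,125.29).

Shape 2 is a cubic bezier drawn with `<path>`. Its stroke #ff8800 means engrave at S165, F4587. After flipping Y the toolpath is (47.65,159.99) → (47.66,151.15) → (35.67,129.45) → (20.52,103.26) → (11.07,80.94) → (16.16,70.84).

Shape 3 is a line segment drawn with `<line>`. Its stroke #ff8800 means engrave at S165, F4587. After flipping Y the toolpath is (75.47,36.40) → (62.34,46.84).

; Generated by LaserGRBL
G21
G90
G0 X61.45 Y136.61
M3 S165
G1 X78.82 Y125.29 F4587
M5
G0 X47.65 Y159.99
M3 S165
G1 X47.66 Y151.15 F4587
G1 X35.67 Y129.45
G1 X20.52 Y103.26
G1 X11.07 Y80.94
G1 X16.16 Y70.84
M5
G0 X75.47 Y36.40
M3 S165
G1 X62.34 Y46.84 F4587
M5
G0 X0.00 Y0.00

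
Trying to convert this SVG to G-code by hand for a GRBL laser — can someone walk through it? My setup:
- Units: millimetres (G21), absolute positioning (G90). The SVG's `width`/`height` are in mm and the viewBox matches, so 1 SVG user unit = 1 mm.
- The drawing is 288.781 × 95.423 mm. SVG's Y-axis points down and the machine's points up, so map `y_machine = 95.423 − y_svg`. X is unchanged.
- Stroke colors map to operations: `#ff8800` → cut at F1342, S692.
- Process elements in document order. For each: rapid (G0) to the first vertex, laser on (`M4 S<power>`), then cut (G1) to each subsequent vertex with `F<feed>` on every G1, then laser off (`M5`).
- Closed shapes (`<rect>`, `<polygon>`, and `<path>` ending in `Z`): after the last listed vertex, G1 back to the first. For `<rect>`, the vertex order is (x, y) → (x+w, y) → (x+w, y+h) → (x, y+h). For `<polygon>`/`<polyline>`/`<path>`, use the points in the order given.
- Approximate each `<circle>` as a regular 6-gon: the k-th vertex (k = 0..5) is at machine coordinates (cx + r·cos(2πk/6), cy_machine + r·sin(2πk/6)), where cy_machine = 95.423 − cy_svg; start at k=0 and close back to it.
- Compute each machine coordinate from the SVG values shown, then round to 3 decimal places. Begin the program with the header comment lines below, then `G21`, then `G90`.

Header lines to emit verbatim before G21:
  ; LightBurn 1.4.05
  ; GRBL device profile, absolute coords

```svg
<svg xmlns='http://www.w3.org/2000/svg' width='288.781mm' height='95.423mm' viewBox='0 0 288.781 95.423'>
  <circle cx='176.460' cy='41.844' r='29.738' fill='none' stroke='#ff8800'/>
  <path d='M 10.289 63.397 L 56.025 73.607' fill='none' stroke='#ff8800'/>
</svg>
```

1 u = 1 mm; y_m = 95.423 − y.

[1] `<circle>` circle, #ff8800→cut S692 F1342: (206.198,53.579) → (191.329,79.333) → (161.591,79.333) → (146.722,53.579) → (161.591,27.825) → (191.329,27.825) → (206.198,53.579) (closed)

[2] `<path>` line segment, #ff8800→cut S692 F1342: (10.289,32.026) → (56.025,21.816)

; LightBurn 1.4.05
; GRBL device profile, absolute coords
G21
G90
G0 X206.198 Y53.579
M4 S692
G1 X191.329 Y79.333 F1342
G1 X161.591 Y79.333 F1342
G1 X146.722 Y53.579 F1342
G1 X161.591 Y27.825 F1342
G1 X191.329 Y27.825 F1342
G1 X206.198 Y53.579 F1342
M5
G0 X10.289 Y32.026
M4 S692
G1 X56.025 Y21.816 F1342
M5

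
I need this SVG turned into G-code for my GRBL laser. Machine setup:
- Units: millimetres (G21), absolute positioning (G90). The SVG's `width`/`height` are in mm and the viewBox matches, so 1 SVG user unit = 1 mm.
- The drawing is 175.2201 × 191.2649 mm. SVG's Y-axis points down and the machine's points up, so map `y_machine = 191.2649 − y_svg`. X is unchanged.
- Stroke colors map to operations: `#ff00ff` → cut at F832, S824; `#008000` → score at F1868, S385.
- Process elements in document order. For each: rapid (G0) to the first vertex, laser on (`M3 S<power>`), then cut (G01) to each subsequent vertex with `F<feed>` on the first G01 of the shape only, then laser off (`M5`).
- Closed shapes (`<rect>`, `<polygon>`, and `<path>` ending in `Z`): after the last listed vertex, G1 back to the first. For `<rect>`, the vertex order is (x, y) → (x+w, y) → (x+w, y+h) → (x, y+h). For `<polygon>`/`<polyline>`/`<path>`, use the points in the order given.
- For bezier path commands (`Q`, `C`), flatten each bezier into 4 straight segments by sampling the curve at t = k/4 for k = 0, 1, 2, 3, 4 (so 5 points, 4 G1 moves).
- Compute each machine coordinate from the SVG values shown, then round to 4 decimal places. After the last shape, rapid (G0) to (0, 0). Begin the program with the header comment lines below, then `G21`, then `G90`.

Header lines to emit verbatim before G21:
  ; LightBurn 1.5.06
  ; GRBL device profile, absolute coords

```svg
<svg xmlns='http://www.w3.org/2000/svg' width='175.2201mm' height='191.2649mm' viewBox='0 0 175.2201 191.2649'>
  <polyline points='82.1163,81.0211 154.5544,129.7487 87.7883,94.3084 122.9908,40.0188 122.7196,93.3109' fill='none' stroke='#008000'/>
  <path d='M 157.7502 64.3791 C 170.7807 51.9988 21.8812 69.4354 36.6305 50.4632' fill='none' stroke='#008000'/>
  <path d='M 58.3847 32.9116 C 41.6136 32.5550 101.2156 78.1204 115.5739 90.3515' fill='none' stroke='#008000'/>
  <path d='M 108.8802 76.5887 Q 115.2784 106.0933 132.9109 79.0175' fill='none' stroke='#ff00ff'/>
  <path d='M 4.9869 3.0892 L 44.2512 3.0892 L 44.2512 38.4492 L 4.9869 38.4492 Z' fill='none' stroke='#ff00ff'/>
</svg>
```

Since the viewBox matches the mm dimensions, user units are millimetres directly. The only transform is the Y-flip y_m = 191.2649 − y_svg.

Shape 1 is a open polyline drawn with `<polyline>`. Its stroke #008000 means score at S385, F1868. After flipping Y the toolpath is (82.1163,110.2438) → (154.5544,61.5162) → (87.7883,96.9565) → (122.9908,151.2461) → (122.7196,97.9540).

Shape 2 is a cubic bezier drawn with `<path>`. Its stroke #008000 means score at S385, F1868. After flipping Y the toolpath is (157.7502,126.8858) → (142.2484,131.6151) → (96.5458,131.3718) → (51.1655,132.3644) → (36.6305,140.8017).

Shape 3 is a cubic bezier drawn with `<path>`. Its stroke #008000 means score at S385, F1868. After flipping Y the toolpath is (58.3847,158.3533) → (58.2261,151.2488) → (75.3058,134.3537) → (98.2222,115.0985) → (115.5739,100.9134).

Shape 4 is a quadratic bezier drawn with `<path>`. Its stroke #ff00ff means cut at S824, F832. After flipping Y the toolpath is (108.8802,114.6762) → (112.7814,103.4602) → (118.0870,99.3167) → (124.7968,102.2458) → (132.9109,112.2474).

Shape 5 is a rectangle drawn with `<path>`. Its stroke #ff00ff means cut at S824, F832. After flipping Y the toolpath is (4.9869,188.1757) → (44.2512,188.1757) → (44.2512,152.8157) → (4.9869,152.8157) → (4.9869,188.1757), returning to the start.

; LightBurn 1.5.06
; GRBL device profile, absolute coords
G21
G90
G0 X82.1163 Y110.2438
M3 S385
G01 X154.5544 Y61.5162 F1868
G01 X87.7883 Y96.9565
G01 X122.9908 Y151.2461
G01 X122.7196 Y97.9540
M5
G0 X157.7502 Y126.8858
M3 S385
G01 X142.2484 Y131.6151 F1868
G01 X96.5458 Y131.3718
G01 X51.1655 Y132.3644
G01 X36.6305 Y140.8017
M5
G0 X58.3847 Y158.3533
M3 S385
G01 X58.2261 Y151.2488 F1868
G01 X75.3058 Y134.3537
G01 X98.2222 Y115.0985
G01 X115.5739 Y100.9134
M5
G0 X108.8802 Y114.6762
M3 S824
G01 X112.7814 Y103.4602 F832
G01 X118.0870 Y99.3167
G01 X124.7968 Y102.2458
G01 X132.9109 Y112.2474
M5
G0 X4.9869 Y188.1757
M3 S824
G01 X44.2512 Y188.1757 F832
G01 X44.2512 Y152.8157
G01 X4.9869 Y152.8157
G01 X4.9869 Y188.1757
M5
G0 X0.0000 Y0.0000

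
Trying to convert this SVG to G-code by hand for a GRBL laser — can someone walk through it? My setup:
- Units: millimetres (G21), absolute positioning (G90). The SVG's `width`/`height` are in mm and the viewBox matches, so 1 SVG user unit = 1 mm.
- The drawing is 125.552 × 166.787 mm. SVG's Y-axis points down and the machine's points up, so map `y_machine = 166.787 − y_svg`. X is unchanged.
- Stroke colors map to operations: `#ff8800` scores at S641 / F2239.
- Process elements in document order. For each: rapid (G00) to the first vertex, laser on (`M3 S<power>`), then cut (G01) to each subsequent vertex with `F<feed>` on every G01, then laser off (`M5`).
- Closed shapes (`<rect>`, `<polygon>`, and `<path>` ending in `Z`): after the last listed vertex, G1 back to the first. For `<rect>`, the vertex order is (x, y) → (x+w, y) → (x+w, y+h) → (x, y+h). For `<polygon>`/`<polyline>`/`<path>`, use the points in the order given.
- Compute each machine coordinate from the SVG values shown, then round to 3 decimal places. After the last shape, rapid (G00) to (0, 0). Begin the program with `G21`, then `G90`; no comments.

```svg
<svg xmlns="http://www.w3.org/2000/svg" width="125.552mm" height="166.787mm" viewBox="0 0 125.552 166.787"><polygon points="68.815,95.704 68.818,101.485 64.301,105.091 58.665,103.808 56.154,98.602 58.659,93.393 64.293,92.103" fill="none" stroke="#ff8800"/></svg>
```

1 u = 1 mm; y_m = 166.787 − y.

[1] `<polygon>` regular polygon, #ff8800→score S641 F2239: (68.815,71.083) → (68.818,65.302) → (64.301,61.696) → (58.665,62.979) → (56.154,68.185) → (58.659,73.394) → (64.293,74.684) → (68.815,71.083) (closed)

G21
G90
G00 X68.815 Y71.083
M3 S641
G01 X68.818 Y65.302 F2239
G01 X64.301 Y61.696 F2239
G01 X58.665 Y62.979 F2239
G01 X56.154 Y68.185 F2239
G01 X58.659 Y73.394 F2239
G01 X64.293 Y74.684 F2239
G01 X68.815 Y71.083 F2239
M5
G00 X0.000 Y0.000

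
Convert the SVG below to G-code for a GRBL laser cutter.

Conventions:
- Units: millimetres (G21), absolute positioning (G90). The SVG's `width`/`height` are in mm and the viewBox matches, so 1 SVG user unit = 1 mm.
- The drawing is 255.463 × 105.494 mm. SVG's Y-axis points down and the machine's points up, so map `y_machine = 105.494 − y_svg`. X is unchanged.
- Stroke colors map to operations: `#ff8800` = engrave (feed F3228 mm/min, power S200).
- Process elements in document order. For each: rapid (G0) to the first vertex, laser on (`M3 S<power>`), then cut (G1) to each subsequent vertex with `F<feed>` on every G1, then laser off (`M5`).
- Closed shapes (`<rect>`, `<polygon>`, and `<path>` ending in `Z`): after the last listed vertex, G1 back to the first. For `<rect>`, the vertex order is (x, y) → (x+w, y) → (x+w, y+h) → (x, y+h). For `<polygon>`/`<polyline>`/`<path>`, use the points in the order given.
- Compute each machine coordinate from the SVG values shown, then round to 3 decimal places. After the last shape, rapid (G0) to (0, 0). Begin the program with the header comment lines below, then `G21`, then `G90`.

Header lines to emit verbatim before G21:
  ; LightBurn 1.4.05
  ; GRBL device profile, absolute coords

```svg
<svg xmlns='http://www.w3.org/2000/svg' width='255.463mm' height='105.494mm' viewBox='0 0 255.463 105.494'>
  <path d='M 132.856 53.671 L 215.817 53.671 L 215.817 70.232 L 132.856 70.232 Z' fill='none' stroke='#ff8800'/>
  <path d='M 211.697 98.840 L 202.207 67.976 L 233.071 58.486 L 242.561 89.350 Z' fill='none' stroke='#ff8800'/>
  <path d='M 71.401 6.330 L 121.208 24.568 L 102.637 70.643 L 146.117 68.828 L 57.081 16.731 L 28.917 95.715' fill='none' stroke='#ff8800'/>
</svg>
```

; LightBurn 1.4.05
; GRBL device profile, absolute coords
G21
G90
G0 X132.856 Y51.823
M3 S200
G1 X215.817 Y51.823 F3228
G1 X215.817 Y35.262 F3228
G1 X132.856 Y35.262 F3228
G1 X132.856 Y51.823 F3228
M5
G0 X211.697 Y6.654
M3 S200
G1 X202.207 Y37.518 F3228
G1 X233.071 Y47.008 F3228
G1 X242.561 Y16.144 F3228
G1 X211.697 Y6.654 F3228
M5
G0 X71.401 Y99.164
M3 S200
G1 X121.208 Y80.926 F3228
G1 X102.637 Y34.851 F3228
G1 X146.117 Y36.666 F3228
G1 X57.081 Y88.763 F3228
G1 X28.917 Y9.779 F3228
M5
G0 X0.000 Y0.000

viewBox `0 0 255.463 105.494` with mm width/height → 1 unit = 1 mm. Flip: y_m = 105.494 − y_svg.

**Shape 1** — `<path>` rectangle, stroke `#ff8800` → engrave (S200, F3228). Machine vertices: (132.856,51.823) → (215.817,51.823) → (215.817,35.262) → (132.856,35.262) → (132.856,51.823). Closed: final G1 returns to the first vertex.

**Shape 2** — `<path>` regular polygon, stroke `#ff8800` → engrave (S200, F3228). Machine vertices: (211.697,6.654) → (202.207,37.518) → (233.071,47.008) → (242.561,16.144) → (211.697,6.654). Closed: final G1 returns to the first vertex.

**Shape 3** — `<path>` open polyline, stroke `#ff8800` → engrave (S200, F3228). Machine vertices: (71.401,99.164) → (121.208,80.926) → (102.637,34.851) → (146.117,36.666) → (57.081,88.763) → (28.917,9.779). Open path.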